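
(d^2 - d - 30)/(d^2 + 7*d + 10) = (d - 6)/(d + 2)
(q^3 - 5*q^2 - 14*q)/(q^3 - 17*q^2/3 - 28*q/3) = 3*(q + 2)/(3*q + 4)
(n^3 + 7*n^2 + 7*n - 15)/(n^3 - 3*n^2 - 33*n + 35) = (n + 3)/(n - 7)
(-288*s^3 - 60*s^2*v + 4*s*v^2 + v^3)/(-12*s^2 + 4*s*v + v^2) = (48*s^2 + 2*s*v - v^2)/(2*s - v)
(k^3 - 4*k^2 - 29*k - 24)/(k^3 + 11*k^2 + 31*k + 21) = (k - 8)/(k + 7)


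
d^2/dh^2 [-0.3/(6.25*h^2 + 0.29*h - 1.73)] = (23.4375*h^2 + 1.0875*h - 0.3*(12.5*h + 0.29)*(25.0*h + 0.58) - 6.4875)/(6.25*h^2 + 0.29*h - 1.73)^3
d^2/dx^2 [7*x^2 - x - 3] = 14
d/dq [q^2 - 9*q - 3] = 2*q - 9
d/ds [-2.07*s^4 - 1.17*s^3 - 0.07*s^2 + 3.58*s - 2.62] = -8.28*s^3 - 3.51*s^2 - 0.14*s + 3.58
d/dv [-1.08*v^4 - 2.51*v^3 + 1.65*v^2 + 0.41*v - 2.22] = -4.32*v^3 - 7.53*v^2 + 3.3*v + 0.41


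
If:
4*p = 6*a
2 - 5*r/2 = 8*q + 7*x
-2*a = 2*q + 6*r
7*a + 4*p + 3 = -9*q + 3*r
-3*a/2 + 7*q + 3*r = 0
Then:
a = -18/109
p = -27/109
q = -15/218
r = 17/218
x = 1027/3052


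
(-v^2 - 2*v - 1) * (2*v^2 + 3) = -2*v^4 - 4*v^3 - 5*v^2 - 6*v - 3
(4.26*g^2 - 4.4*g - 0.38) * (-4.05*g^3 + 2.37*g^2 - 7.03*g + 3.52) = -17.253*g^5 + 27.9162*g^4 - 38.8368*g^3 + 45.0266*g^2 - 12.8166*g - 1.3376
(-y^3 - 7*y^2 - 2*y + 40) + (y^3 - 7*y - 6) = -7*y^2 - 9*y + 34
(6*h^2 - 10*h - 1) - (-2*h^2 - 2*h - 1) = 8*h^2 - 8*h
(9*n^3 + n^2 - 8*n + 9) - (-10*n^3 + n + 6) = 19*n^3 + n^2 - 9*n + 3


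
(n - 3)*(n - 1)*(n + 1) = n^3 - 3*n^2 - n + 3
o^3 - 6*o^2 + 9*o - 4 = (o - 4)*(o - 1)^2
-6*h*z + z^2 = z*(-6*h + z)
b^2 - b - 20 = (b - 5)*(b + 4)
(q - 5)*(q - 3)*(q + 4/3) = q^3 - 20*q^2/3 + 13*q/3 + 20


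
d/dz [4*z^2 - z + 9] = 8*z - 1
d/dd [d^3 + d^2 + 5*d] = 3*d^2 + 2*d + 5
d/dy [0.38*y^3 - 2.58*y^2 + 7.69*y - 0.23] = 1.14*y^2 - 5.16*y + 7.69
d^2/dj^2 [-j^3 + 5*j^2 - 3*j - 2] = 10 - 6*j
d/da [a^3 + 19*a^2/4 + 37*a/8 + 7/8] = 3*a^2 + 19*a/2 + 37/8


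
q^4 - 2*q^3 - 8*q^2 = q^2*(q - 4)*(q + 2)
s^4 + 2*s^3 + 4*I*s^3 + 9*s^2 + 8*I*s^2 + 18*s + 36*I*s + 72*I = (s + 2)*(s - 3*I)*(s + 3*I)*(s + 4*I)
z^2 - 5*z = z*(z - 5)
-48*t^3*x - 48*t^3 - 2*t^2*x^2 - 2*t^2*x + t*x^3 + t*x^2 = (-8*t + x)*(6*t + x)*(t*x + t)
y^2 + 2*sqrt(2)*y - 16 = (y - 2*sqrt(2))*(y + 4*sqrt(2))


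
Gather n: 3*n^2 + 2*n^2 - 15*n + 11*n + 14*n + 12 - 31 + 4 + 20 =5*n^2 + 10*n + 5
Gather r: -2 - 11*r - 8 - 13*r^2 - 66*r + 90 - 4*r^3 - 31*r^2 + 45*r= -4*r^3 - 44*r^2 - 32*r + 80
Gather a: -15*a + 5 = 5 - 15*a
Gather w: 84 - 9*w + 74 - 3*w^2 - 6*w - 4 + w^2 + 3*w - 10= -2*w^2 - 12*w + 144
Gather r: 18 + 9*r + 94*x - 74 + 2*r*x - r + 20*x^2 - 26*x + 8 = r*(2*x + 8) + 20*x^2 + 68*x - 48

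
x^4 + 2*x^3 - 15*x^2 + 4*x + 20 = (x - 2)^2*(x + 1)*(x + 5)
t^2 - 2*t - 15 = (t - 5)*(t + 3)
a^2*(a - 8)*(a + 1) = a^4 - 7*a^3 - 8*a^2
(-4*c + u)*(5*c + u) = -20*c^2 + c*u + u^2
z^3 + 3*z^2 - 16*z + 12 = (z - 2)*(z - 1)*(z + 6)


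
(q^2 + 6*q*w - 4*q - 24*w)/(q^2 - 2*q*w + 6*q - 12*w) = (q^2 + 6*q*w - 4*q - 24*w)/(q^2 - 2*q*w + 6*q - 12*w)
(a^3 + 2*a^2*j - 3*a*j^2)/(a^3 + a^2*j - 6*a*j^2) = (a - j)/(a - 2*j)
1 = 1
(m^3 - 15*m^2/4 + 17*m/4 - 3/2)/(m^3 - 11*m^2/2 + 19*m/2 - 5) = (4*m - 3)/(2*(2*m - 5))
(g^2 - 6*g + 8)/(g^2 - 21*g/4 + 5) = 4*(g - 2)/(4*g - 5)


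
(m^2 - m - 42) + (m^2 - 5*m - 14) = 2*m^2 - 6*m - 56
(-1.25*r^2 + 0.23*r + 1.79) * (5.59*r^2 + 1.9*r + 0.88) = -6.9875*r^4 - 1.0893*r^3 + 9.3431*r^2 + 3.6034*r + 1.5752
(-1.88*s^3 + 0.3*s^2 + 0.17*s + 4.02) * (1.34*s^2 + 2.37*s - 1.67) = -2.5192*s^5 - 4.0536*s^4 + 4.0784*s^3 + 5.2887*s^2 + 9.2435*s - 6.7134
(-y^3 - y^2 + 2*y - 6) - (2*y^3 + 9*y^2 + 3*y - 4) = -3*y^3 - 10*y^2 - y - 2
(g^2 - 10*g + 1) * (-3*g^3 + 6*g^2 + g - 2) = -3*g^5 + 36*g^4 - 62*g^3 - 6*g^2 + 21*g - 2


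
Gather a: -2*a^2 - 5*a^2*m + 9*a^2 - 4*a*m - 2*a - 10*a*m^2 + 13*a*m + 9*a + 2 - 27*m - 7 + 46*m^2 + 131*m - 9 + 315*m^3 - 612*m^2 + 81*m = a^2*(7 - 5*m) + a*(-10*m^2 + 9*m + 7) + 315*m^3 - 566*m^2 + 185*m - 14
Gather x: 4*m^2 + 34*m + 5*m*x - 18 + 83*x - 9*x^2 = 4*m^2 + 34*m - 9*x^2 + x*(5*m + 83) - 18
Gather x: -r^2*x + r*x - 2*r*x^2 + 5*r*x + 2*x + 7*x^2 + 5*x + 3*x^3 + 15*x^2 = 3*x^3 + x^2*(22 - 2*r) + x*(-r^2 + 6*r + 7)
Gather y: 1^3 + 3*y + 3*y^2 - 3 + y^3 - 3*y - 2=y^3 + 3*y^2 - 4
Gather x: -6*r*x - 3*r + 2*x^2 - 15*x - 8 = -3*r + 2*x^2 + x*(-6*r - 15) - 8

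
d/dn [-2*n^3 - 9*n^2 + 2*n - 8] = -6*n^2 - 18*n + 2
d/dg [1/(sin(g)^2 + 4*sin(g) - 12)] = -2*(sin(g) + 2)*cos(g)/(sin(g)^2 + 4*sin(g) - 12)^2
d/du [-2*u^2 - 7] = -4*u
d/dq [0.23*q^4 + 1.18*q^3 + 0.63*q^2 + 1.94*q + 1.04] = 0.92*q^3 + 3.54*q^2 + 1.26*q + 1.94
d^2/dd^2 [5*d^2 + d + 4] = 10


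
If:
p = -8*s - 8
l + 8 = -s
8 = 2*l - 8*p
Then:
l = -228/31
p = -88/31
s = -20/31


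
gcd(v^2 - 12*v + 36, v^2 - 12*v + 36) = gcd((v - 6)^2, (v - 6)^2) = v^2 - 12*v + 36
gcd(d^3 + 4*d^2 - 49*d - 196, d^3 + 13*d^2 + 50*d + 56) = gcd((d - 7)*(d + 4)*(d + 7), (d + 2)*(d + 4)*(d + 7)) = d^2 + 11*d + 28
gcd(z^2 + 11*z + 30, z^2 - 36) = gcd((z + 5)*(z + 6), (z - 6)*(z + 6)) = z + 6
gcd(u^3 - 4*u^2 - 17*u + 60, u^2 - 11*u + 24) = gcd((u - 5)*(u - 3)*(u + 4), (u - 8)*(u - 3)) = u - 3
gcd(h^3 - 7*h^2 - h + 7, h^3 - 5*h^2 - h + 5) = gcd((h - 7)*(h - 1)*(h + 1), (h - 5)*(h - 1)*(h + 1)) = h^2 - 1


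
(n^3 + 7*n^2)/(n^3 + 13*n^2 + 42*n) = n/(n + 6)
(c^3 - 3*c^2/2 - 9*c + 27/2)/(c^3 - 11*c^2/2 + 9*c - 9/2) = (c + 3)/(c - 1)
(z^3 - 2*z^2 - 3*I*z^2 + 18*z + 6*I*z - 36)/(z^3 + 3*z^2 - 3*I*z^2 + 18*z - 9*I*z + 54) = (z - 2)/(z + 3)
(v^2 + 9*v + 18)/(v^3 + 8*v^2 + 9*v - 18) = 1/(v - 1)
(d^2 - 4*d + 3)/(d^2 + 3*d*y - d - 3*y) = (d - 3)/(d + 3*y)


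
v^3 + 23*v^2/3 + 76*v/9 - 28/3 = (v - 2/3)*(v + 7/3)*(v + 6)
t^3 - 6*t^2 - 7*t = t*(t - 7)*(t + 1)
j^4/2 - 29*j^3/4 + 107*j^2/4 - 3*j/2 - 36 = (j/2 + 1/2)*(j - 8)*(j - 6)*(j - 3/2)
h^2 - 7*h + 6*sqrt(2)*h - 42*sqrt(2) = (h - 7)*(h + 6*sqrt(2))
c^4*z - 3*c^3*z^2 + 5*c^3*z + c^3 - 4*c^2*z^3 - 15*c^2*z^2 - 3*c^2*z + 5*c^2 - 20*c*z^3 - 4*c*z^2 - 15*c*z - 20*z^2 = (c + 5)*(c - 4*z)*(c + z)*(c*z + 1)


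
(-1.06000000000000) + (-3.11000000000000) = -4.17000000000000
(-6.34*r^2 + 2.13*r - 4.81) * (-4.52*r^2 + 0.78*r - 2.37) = 28.6568*r^4 - 14.5728*r^3 + 38.4284*r^2 - 8.7999*r + 11.3997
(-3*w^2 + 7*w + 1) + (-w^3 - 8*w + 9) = -w^3 - 3*w^2 - w + 10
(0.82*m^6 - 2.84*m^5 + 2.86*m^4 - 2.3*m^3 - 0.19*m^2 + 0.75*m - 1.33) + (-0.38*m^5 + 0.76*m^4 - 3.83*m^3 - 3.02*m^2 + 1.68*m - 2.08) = 0.82*m^6 - 3.22*m^5 + 3.62*m^4 - 6.13*m^3 - 3.21*m^2 + 2.43*m - 3.41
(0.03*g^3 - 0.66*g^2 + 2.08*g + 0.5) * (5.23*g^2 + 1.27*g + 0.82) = 0.1569*g^5 - 3.4137*g^4 + 10.0648*g^3 + 4.7154*g^2 + 2.3406*g + 0.41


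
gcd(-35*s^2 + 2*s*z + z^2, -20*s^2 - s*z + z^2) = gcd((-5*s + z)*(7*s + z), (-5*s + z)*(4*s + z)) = -5*s + z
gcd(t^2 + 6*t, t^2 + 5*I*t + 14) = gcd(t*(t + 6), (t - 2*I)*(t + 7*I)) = 1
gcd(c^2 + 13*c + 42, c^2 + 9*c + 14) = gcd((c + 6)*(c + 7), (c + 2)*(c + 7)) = c + 7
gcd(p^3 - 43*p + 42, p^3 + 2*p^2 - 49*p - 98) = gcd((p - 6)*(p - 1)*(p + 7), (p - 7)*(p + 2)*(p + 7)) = p + 7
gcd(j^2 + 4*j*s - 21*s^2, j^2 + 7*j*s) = j + 7*s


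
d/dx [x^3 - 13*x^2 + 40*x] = 3*x^2 - 26*x + 40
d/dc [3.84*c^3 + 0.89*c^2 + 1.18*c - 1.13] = 11.52*c^2 + 1.78*c + 1.18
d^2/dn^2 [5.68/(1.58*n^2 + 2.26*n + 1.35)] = (-28.359104*n^2 - 40.564288*n + 5.68*(3.16*n + 2.26)*(6.32*n + 4.52) - 24.23088)/(1.58*n^2 + 2.26*n + 1.35)^3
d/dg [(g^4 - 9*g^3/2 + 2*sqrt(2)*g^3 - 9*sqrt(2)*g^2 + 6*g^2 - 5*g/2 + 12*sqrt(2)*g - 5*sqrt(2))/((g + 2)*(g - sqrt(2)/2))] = (4*g^5 + sqrt(2)*g^4 + 3*g^4 - 44*g^3 + 17*sqrt(2)*g^3 - 39*sqrt(2)*g^2 + 23*g^2 - 4*sqrt(2)*g + 72*g - 58 + 25*sqrt(2))/(2*g^4 - 2*sqrt(2)*g^3 + 8*g^3 - 8*sqrt(2)*g^2 + 9*g^2 - 8*sqrt(2)*g + 4*g + 4)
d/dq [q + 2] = 1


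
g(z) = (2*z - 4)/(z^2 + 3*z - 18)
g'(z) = (-2*z - 3)*(2*z - 4)/(z^2 + 3*z - 18)^2 + 2/(z^2 + 3*z - 18)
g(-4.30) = 1.02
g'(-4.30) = -0.62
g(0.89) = 0.15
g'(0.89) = -0.09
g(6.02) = 0.22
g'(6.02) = -0.04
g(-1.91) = 0.39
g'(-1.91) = -0.12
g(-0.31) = 0.25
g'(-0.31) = -0.08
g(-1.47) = 0.34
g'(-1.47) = -0.10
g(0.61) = 0.18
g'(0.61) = -0.08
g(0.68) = 0.17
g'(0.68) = -0.08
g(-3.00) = 0.56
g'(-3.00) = -0.20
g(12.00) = 0.12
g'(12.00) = -0.00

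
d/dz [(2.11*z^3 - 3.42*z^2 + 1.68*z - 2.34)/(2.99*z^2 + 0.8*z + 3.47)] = (6.3089*z^4 + 3.376*z^3 + 14.2059*z^2 - 9.7416*z + 7.7016)/(8.9401*z^4 + 4.784*z^3 + 21.3906*z^2 + 5.552*z + 12.0409)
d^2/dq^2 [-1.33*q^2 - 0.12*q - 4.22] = -2.66000000000000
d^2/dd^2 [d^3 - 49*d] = 6*d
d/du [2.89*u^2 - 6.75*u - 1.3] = 5.78*u - 6.75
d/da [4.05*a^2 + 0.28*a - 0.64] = 8.1*a + 0.28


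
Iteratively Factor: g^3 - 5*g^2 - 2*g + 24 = (g - 4)*(g^2 - g - 6) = (g - 4)*(g + 2)*(g - 3)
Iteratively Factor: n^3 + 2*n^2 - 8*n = (n)*(n^2 + 2*n - 8) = n*(n - 2)*(n + 4)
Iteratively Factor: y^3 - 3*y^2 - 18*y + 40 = (y + 4)*(y^2 - 7*y + 10) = (y - 2)*(y + 4)*(y - 5)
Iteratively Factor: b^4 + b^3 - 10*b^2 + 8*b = (b)*(b^3 + b^2 - 10*b + 8) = b*(b - 1)*(b^2 + 2*b - 8) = b*(b - 1)*(b + 4)*(b - 2)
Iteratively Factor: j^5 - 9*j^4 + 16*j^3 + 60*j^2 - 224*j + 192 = (j + 3)*(j^4 - 12*j^3 + 52*j^2 - 96*j + 64) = (j - 4)*(j + 3)*(j^3 - 8*j^2 + 20*j - 16) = (j - 4)*(j - 2)*(j + 3)*(j^2 - 6*j + 8) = (j - 4)*(j - 2)^2*(j + 3)*(j - 4)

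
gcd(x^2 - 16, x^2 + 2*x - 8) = x + 4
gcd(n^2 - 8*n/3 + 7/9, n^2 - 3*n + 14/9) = n - 7/3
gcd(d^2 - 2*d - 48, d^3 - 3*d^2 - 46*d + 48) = d^2 - 2*d - 48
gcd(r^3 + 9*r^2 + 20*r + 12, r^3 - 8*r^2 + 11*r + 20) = r + 1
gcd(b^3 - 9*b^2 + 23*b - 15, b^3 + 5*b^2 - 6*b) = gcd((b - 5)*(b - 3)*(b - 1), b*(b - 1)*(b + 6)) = b - 1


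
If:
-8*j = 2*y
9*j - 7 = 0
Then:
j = 7/9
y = -28/9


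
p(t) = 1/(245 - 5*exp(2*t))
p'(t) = 10*exp(2*t)/(245 - 5*exp(2*t))^2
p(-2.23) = 0.00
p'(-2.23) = 0.00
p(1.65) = 0.01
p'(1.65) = 0.02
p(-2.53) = 0.00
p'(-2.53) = 0.00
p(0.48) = 0.00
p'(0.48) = 0.00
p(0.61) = 0.00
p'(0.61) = 0.00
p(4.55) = -0.00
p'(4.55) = 0.00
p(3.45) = -0.00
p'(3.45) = 0.00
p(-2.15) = 0.00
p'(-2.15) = 0.00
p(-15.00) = 0.00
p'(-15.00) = 0.00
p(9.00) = 0.00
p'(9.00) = 0.00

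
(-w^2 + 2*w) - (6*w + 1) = -w^2 - 4*w - 1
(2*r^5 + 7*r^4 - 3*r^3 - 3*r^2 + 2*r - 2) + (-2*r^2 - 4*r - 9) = 2*r^5 + 7*r^4 - 3*r^3 - 5*r^2 - 2*r - 11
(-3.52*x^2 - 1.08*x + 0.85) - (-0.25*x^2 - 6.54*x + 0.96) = -3.27*x^2 + 5.46*x - 0.11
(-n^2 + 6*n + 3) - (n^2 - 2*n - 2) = -2*n^2 + 8*n + 5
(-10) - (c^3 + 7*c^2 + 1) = -c^3 - 7*c^2 - 11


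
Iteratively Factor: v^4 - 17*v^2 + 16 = (v + 1)*(v^3 - v^2 - 16*v + 16) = (v - 4)*(v + 1)*(v^2 + 3*v - 4) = (v - 4)*(v + 1)*(v + 4)*(v - 1)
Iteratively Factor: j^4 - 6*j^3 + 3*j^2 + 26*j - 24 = (j + 2)*(j^3 - 8*j^2 + 19*j - 12) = (j - 1)*(j + 2)*(j^2 - 7*j + 12) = (j - 3)*(j - 1)*(j + 2)*(j - 4)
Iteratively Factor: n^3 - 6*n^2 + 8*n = (n)*(n^2 - 6*n + 8) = n*(n - 4)*(n - 2)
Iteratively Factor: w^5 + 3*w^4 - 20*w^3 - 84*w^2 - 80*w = (w)*(w^4 + 3*w^3 - 20*w^2 - 84*w - 80) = w*(w - 5)*(w^3 + 8*w^2 + 20*w + 16) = w*(w - 5)*(w + 4)*(w^2 + 4*w + 4) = w*(w - 5)*(w + 2)*(w + 4)*(w + 2)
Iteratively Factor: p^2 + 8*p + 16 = (p + 4)*(p + 4)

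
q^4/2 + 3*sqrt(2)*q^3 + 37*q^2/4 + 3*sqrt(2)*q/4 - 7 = (q/2 + sqrt(2))*(q - sqrt(2)/2)*(q + sqrt(2))*(q + 7*sqrt(2)/2)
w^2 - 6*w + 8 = (w - 4)*(w - 2)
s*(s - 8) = s^2 - 8*s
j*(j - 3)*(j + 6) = j^3 + 3*j^2 - 18*j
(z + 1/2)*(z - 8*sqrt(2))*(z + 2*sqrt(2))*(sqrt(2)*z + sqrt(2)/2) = sqrt(2)*z^4 - 12*z^3 + sqrt(2)*z^3 - 127*sqrt(2)*z^2/4 - 12*z^2 - 32*sqrt(2)*z - 3*z - 8*sqrt(2)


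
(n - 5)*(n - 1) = n^2 - 6*n + 5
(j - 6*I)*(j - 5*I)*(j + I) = j^3 - 10*I*j^2 - 19*j - 30*I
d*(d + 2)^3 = d^4 + 6*d^3 + 12*d^2 + 8*d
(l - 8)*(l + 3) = l^2 - 5*l - 24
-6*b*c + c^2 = c*(-6*b + c)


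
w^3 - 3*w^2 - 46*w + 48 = (w - 8)*(w - 1)*(w + 6)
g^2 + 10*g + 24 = (g + 4)*(g + 6)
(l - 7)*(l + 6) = l^2 - l - 42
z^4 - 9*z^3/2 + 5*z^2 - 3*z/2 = z*(z - 3)*(z - 1)*(z - 1/2)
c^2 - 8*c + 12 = (c - 6)*(c - 2)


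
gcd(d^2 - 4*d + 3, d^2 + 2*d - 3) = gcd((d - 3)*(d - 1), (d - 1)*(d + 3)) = d - 1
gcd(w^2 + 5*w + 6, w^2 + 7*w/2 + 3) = w + 2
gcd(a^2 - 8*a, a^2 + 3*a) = a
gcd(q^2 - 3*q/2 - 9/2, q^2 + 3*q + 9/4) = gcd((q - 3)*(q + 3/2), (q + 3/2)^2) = q + 3/2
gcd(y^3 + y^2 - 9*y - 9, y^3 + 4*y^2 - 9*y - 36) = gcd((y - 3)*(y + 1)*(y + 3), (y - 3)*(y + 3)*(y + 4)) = y^2 - 9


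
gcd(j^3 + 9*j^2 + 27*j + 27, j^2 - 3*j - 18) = j + 3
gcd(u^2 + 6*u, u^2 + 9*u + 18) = u + 6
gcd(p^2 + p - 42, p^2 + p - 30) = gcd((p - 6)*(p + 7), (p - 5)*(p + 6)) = 1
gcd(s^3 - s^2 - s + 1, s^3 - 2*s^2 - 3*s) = s + 1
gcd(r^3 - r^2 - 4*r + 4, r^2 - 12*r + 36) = 1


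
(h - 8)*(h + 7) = h^2 - h - 56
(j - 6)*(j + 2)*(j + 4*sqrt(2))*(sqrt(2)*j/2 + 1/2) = sqrt(2)*j^4/2 - 2*sqrt(2)*j^3 + 9*j^3/2 - 18*j^2 - 4*sqrt(2)*j^2 - 54*j - 8*sqrt(2)*j - 24*sqrt(2)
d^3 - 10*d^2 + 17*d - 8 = (d - 8)*(d - 1)^2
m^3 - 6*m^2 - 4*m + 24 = (m - 6)*(m - 2)*(m + 2)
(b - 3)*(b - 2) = b^2 - 5*b + 6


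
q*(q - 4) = q^2 - 4*q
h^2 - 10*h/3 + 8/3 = (h - 2)*(h - 4/3)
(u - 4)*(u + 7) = u^2 + 3*u - 28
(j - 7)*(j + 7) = j^2 - 49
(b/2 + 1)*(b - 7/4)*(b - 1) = b^3/2 - 3*b^2/8 - 15*b/8 + 7/4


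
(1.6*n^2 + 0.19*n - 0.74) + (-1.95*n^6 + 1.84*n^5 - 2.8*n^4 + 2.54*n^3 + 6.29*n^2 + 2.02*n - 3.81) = -1.95*n^6 + 1.84*n^5 - 2.8*n^4 + 2.54*n^3 + 7.89*n^2 + 2.21*n - 4.55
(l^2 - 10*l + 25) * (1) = l^2 - 10*l + 25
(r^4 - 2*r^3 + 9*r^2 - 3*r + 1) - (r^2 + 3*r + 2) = r^4 - 2*r^3 + 8*r^2 - 6*r - 1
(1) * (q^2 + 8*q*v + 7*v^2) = q^2 + 8*q*v + 7*v^2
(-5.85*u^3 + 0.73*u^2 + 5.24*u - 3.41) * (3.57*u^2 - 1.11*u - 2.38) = -20.8845*u^5 + 9.0996*u^4 + 31.8195*u^3 - 19.7275*u^2 - 8.6861*u + 8.1158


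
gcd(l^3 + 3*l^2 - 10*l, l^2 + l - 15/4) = 1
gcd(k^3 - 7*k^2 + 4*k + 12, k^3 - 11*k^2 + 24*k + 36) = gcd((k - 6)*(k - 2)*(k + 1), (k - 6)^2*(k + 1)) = k^2 - 5*k - 6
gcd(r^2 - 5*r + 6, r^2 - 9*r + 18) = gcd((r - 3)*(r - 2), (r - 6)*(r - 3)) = r - 3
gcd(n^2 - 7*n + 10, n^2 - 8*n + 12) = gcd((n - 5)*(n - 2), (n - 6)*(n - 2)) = n - 2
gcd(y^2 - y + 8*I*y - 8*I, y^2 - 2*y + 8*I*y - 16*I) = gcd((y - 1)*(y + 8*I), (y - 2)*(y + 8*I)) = y + 8*I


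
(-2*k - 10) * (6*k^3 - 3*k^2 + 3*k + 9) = -12*k^4 - 54*k^3 + 24*k^2 - 48*k - 90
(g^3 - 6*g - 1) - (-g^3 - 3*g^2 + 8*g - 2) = 2*g^3 + 3*g^2 - 14*g + 1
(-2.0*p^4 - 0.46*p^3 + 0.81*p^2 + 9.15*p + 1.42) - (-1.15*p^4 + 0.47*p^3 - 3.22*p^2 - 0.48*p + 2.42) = -0.85*p^4 - 0.93*p^3 + 4.03*p^2 + 9.63*p - 1.0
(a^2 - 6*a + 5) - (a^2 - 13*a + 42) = 7*a - 37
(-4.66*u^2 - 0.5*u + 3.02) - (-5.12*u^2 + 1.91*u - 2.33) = 0.46*u^2 - 2.41*u + 5.35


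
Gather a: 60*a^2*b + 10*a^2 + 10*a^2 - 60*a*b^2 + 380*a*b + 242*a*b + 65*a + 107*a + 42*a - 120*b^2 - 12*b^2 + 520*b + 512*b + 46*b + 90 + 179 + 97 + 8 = a^2*(60*b + 20) + a*(-60*b^2 + 622*b + 214) - 132*b^2 + 1078*b + 374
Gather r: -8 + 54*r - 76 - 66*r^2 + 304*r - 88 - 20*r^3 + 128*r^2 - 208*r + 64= -20*r^3 + 62*r^2 + 150*r - 108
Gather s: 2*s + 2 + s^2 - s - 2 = s^2 + s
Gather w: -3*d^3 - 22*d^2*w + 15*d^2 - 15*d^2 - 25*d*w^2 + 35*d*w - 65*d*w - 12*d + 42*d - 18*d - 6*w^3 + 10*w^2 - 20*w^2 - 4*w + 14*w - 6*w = -3*d^3 + 12*d - 6*w^3 + w^2*(-25*d - 10) + w*(-22*d^2 - 30*d + 4)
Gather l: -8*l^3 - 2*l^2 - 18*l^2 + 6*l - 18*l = -8*l^3 - 20*l^2 - 12*l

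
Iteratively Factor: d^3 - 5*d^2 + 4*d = (d - 4)*(d^2 - d) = d*(d - 4)*(d - 1)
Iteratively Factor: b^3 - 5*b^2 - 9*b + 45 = (b + 3)*(b^2 - 8*b + 15) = (b - 3)*(b + 3)*(b - 5)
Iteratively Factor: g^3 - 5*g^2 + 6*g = (g)*(g^2 - 5*g + 6) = g*(g - 3)*(g - 2)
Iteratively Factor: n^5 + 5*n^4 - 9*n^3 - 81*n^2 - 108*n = (n)*(n^4 + 5*n^3 - 9*n^2 - 81*n - 108) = n*(n - 4)*(n^3 + 9*n^2 + 27*n + 27) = n*(n - 4)*(n + 3)*(n^2 + 6*n + 9) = n*(n - 4)*(n + 3)^2*(n + 3)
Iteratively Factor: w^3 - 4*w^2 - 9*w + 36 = (w - 4)*(w^2 - 9) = (w - 4)*(w - 3)*(w + 3)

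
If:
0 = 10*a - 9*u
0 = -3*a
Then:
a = 0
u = 0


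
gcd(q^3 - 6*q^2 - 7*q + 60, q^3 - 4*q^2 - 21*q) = q + 3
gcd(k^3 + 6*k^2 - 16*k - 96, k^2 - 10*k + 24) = k - 4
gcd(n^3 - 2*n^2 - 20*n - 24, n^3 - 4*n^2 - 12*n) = n^2 - 4*n - 12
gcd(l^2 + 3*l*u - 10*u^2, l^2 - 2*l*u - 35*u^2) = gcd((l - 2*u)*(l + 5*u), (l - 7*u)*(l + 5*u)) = l + 5*u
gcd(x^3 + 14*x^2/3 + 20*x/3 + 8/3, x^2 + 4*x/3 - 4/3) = x + 2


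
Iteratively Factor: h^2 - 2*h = (h - 2)*(h)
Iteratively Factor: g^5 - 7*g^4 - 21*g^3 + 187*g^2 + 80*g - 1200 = (g - 5)*(g^4 - 2*g^3 - 31*g^2 + 32*g + 240) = (g - 5)*(g - 4)*(g^3 + 2*g^2 - 23*g - 60) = (g - 5)*(g - 4)*(g + 4)*(g^2 - 2*g - 15) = (g - 5)^2*(g - 4)*(g + 4)*(g + 3)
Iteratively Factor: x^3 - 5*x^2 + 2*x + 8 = (x + 1)*(x^2 - 6*x + 8) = (x - 2)*(x + 1)*(x - 4)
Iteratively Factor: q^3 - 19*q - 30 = (q - 5)*(q^2 + 5*q + 6) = (q - 5)*(q + 3)*(q + 2)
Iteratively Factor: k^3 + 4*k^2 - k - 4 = (k + 1)*(k^2 + 3*k - 4) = (k - 1)*(k + 1)*(k + 4)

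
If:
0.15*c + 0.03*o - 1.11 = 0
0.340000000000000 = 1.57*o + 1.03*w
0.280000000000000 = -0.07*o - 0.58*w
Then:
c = 7.28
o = 0.58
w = -0.55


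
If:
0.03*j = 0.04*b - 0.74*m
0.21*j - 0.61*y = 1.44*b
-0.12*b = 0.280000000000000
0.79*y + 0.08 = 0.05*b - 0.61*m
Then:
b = -2.33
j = -18.08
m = 0.61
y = -0.72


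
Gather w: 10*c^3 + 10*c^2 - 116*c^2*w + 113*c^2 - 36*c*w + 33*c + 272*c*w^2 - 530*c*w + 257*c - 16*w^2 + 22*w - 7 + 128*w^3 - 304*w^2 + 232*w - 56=10*c^3 + 123*c^2 + 290*c + 128*w^3 + w^2*(272*c - 320) + w*(-116*c^2 - 566*c + 254) - 63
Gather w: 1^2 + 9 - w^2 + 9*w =-w^2 + 9*w + 10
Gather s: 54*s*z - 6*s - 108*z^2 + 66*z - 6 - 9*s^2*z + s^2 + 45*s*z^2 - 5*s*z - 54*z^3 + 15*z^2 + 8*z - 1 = s^2*(1 - 9*z) + s*(45*z^2 + 49*z - 6) - 54*z^3 - 93*z^2 + 74*z - 7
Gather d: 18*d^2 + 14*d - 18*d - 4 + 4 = 18*d^2 - 4*d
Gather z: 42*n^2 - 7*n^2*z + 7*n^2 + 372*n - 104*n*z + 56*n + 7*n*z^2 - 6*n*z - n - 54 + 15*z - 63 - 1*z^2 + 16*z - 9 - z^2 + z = 49*n^2 + 427*n + z^2*(7*n - 2) + z*(-7*n^2 - 110*n + 32) - 126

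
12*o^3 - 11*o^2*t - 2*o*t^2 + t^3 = (-4*o + t)*(-o + t)*(3*o + t)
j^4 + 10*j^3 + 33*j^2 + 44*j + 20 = (j + 1)*(j + 2)^2*(j + 5)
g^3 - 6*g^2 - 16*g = g*(g - 8)*(g + 2)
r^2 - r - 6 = (r - 3)*(r + 2)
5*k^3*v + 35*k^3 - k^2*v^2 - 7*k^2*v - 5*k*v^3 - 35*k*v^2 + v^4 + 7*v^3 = (-5*k + v)*(-k + v)*(k + v)*(v + 7)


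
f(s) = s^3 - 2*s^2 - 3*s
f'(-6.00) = 129.00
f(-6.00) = -270.00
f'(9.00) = 204.00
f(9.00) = 540.00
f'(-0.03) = -2.88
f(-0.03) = 0.09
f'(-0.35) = -1.23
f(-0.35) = 0.76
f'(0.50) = -4.25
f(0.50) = -1.88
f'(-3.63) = 51.05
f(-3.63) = -63.30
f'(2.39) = 4.58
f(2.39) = -4.94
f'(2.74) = 8.56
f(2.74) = -2.66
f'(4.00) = 29.00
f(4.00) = 20.00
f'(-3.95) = 59.61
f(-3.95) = -80.98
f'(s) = 3*s^2 - 4*s - 3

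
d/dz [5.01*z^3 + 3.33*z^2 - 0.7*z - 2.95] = 15.03*z^2 + 6.66*z - 0.7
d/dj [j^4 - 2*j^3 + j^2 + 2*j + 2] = 4*j^3 - 6*j^2 + 2*j + 2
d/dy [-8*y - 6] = -8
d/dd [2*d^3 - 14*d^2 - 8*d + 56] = 6*d^2 - 28*d - 8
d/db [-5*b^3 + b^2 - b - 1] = -15*b^2 + 2*b - 1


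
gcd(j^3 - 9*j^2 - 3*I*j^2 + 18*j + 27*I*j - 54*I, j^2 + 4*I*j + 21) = j - 3*I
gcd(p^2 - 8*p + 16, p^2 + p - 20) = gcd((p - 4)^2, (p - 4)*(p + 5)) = p - 4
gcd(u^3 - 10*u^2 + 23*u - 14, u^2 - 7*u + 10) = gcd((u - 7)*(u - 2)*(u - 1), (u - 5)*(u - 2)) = u - 2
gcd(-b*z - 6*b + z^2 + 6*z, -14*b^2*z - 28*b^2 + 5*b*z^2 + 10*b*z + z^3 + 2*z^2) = 1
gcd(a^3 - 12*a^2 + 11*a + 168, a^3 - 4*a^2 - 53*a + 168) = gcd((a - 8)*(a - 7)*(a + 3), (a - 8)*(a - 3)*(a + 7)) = a - 8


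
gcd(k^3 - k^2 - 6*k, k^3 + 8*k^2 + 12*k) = k^2 + 2*k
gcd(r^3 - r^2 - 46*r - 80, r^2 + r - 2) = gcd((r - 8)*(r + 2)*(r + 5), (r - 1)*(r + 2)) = r + 2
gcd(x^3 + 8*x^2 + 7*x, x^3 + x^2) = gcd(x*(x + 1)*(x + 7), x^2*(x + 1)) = x^2 + x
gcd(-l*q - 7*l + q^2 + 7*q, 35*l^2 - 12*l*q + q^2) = 1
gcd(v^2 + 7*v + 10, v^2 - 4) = v + 2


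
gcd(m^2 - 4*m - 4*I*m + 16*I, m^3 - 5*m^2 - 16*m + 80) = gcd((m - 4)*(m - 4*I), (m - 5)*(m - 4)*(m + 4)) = m - 4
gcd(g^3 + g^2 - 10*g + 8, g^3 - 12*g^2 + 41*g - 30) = g - 1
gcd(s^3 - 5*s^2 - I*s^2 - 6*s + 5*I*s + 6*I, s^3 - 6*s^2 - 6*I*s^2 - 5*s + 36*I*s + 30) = s^2 + s*(-6 - I) + 6*I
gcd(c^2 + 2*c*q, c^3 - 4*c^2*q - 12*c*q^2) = c^2 + 2*c*q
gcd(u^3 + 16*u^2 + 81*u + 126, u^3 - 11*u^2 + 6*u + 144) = u + 3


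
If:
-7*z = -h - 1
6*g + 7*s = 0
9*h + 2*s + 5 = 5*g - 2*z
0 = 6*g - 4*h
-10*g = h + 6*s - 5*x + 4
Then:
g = -74/101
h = -111/101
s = 444/707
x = -93/707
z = -10/707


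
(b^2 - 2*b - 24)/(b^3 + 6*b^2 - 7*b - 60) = (b - 6)/(b^2 + 2*b - 15)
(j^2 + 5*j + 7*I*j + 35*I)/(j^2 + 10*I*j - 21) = (j + 5)/(j + 3*I)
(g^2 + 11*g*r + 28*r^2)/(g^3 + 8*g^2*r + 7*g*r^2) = (g + 4*r)/(g*(g + r))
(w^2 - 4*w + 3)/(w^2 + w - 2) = (w - 3)/(w + 2)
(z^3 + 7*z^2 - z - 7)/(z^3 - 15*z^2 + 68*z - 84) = (z^3 + 7*z^2 - z - 7)/(z^3 - 15*z^2 + 68*z - 84)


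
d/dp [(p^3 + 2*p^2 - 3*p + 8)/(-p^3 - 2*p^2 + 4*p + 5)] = (2*p^3 + 41*p^2 + 52*p - 47)/(p^6 + 4*p^5 - 4*p^4 - 26*p^3 - 4*p^2 + 40*p + 25)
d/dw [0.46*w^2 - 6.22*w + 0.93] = 0.92*w - 6.22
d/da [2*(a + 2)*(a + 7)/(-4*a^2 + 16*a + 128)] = (13*a^2 + 92*a + 232)/(2*(a^4 - 8*a^3 - 48*a^2 + 256*a + 1024))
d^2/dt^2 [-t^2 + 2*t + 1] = -2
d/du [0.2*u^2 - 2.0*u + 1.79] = 0.4*u - 2.0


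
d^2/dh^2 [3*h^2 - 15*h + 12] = 6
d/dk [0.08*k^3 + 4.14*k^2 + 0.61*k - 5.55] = 0.24*k^2 + 8.28*k + 0.61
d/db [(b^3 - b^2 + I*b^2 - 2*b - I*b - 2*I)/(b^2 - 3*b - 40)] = (b^4 - 6*b^3 + b^2*(-115 - 2*I) + b*(80 - 76*I) + 80 + 34*I)/(b^4 - 6*b^3 - 71*b^2 + 240*b + 1600)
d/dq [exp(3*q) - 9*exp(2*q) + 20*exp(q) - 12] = (3*exp(2*q) - 18*exp(q) + 20)*exp(q)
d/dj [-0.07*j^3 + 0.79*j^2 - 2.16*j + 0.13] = -0.21*j^2 + 1.58*j - 2.16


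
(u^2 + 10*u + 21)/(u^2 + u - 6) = (u + 7)/(u - 2)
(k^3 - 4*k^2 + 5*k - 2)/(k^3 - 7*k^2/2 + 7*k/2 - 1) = 2*(k - 1)/(2*k - 1)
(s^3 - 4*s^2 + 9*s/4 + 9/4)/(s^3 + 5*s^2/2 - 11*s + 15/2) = (2*s^2 - 5*s - 3)/(2*(s^2 + 4*s - 5))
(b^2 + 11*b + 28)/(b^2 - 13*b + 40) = (b^2 + 11*b + 28)/(b^2 - 13*b + 40)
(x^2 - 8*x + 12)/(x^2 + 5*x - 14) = (x - 6)/(x + 7)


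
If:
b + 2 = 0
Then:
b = -2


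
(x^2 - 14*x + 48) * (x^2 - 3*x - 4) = x^4 - 17*x^3 + 86*x^2 - 88*x - 192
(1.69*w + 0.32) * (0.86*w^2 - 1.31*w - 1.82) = 1.4534*w^3 - 1.9387*w^2 - 3.495*w - 0.5824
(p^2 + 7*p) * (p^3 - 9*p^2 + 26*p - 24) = p^5 - 2*p^4 - 37*p^3 + 158*p^2 - 168*p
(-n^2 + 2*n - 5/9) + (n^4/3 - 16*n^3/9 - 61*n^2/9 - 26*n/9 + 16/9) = n^4/3 - 16*n^3/9 - 70*n^2/9 - 8*n/9 + 11/9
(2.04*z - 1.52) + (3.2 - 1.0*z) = 1.04*z + 1.68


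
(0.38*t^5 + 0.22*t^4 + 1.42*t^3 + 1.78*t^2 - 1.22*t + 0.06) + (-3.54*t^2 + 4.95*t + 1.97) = 0.38*t^5 + 0.22*t^4 + 1.42*t^3 - 1.76*t^2 + 3.73*t + 2.03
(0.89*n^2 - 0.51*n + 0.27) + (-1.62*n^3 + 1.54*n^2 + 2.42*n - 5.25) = -1.62*n^3 + 2.43*n^2 + 1.91*n - 4.98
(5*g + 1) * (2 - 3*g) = -15*g^2 + 7*g + 2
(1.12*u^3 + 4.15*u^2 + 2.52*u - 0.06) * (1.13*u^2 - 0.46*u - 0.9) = 1.2656*u^5 + 4.1743*u^4 - 0.0694000000000006*u^3 - 4.962*u^2 - 2.2404*u + 0.054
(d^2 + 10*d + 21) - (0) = d^2 + 10*d + 21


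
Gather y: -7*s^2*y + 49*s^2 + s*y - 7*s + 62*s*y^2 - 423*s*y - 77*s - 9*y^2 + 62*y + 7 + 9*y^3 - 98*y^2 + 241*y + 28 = 49*s^2 - 84*s + 9*y^3 + y^2*(62*s - 107) + y*(-7*s^2 - 422*s + 303) + 35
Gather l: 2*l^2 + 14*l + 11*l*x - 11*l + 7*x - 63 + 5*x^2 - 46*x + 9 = 2*l^2 + l*(11*x + 3) + 5*x^2 - 39*x - 54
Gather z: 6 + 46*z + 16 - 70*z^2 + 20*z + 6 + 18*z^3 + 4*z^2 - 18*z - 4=18*z^3 - 66*z^2 + 48*z + 24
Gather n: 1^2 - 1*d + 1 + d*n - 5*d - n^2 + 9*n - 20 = -6*d - n^2 + n*(d + 9) - 18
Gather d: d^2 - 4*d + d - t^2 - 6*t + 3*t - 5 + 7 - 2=d^2 - 3*d - t^2 - 3*t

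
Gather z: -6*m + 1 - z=-6*m - z + 1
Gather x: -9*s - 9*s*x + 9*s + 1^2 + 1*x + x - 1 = x*(2 - 9*s)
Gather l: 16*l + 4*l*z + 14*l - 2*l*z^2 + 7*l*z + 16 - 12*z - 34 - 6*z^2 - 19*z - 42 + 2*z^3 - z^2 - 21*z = l*(-2*z^2 + 11*z + 30) + 2*z^3 - 7*z^2 - 52*z - 60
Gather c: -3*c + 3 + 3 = 6 - 3*c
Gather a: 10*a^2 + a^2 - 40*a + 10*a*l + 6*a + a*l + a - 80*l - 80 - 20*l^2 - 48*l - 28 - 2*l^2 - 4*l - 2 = 11*a^2 + a*(11*l - 33) - 22*l^2 - 132*l - 110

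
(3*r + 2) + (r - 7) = 4*r - 5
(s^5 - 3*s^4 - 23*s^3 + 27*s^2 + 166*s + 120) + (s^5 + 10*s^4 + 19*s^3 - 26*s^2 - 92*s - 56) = 2*s^5 + 7*s^4 - 4*s^3 + s^2 + 74*s + 64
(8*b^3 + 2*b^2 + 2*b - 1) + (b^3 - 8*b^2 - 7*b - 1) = 9*b^3 - 6*b^2 - 5*b - 2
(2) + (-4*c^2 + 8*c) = -4*c^2 + 8*c + 2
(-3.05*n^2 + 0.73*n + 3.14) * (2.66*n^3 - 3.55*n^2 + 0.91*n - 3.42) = -8.113*n^5 + 12.7693*n^4 + 2.9854*n^3 - 0.0517000000000003*n^2 + 0.3608*n - 10.7388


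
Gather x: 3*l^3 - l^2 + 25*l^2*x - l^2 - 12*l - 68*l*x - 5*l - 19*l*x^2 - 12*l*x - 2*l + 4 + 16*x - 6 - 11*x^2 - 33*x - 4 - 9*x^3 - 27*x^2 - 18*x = 3*l^3 - 2*l^2 - 19*l - 9*x^3 + x^2*(-19*l - 38) + x*(25*l^2 - 80*l - 35) - 6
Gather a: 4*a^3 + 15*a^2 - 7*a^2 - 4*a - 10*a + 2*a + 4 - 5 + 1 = 4*a^3 + 8*a^2 - 12*a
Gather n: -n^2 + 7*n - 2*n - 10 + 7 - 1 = -n^2 + 5*n - 4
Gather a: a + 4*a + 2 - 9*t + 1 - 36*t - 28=5*a - 45*t - 25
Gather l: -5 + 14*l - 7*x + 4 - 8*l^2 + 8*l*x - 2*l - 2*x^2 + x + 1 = -8*l^2 + l*(8*x + 12) - 2*x^2 - 6*x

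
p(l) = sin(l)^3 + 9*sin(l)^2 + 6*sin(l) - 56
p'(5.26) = -3.74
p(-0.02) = -56.12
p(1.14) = -42.37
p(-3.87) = -47.72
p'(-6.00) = 10.82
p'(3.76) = 2.79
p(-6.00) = -53.60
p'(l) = 3*sin(l)^2*cos(l) + 18*sin(l)*cos(l) + 6*cos(l)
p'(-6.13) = 8.71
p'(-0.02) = 5.64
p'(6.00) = 1.16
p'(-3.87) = -14.41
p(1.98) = -42.15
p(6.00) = -57.00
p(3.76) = -56.65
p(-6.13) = -54.87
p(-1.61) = -54.01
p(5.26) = -55.18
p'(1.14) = 10.37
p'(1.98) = -9.96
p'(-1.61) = 0.35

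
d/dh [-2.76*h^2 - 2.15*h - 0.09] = -5.52*h - 2.15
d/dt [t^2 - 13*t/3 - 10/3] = 2*t - 13/3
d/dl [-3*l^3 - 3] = -9*l^2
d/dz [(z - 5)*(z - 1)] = 2*z - 6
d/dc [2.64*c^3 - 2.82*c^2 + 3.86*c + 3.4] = 7.92*c^2 - 5.64*c + 3.86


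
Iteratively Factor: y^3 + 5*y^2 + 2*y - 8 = (y + 2)*(y^2 + 3*y - 4) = (y - 1)*(y + 2)*(y + 4)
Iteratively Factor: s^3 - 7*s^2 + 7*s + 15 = (s + 1)*(s^2 - 8*s + 15) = (s - 5)*(s + 1)*(s - 3)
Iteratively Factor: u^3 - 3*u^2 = (u - 3)*(u^2) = u*(u - 3)*(u)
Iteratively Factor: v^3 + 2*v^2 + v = (v)*(v^2 + 2*v + 1) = v*(v + 1)*(v + 1)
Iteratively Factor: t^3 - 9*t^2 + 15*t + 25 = (t - 5)*(t^2 - 4*t - 5) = (t - 5)^2*(t + 1)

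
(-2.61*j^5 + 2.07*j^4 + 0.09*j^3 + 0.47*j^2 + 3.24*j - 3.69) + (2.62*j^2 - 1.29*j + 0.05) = -2.61*j^5 + 2.07*j^4 + 0.09*j^3 + 3.09*j^2 + 1.95*j - 3.64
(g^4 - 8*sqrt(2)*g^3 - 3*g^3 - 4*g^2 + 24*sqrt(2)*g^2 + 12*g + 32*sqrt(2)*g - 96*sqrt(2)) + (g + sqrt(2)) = g^4 - 8*sqrt(2)*g^3 - 3*g^3 - 4*g^2 + 24*sqrt(2)*g^2 + 13*g + 32*sqrt(2)*g - 95*sqrt(2)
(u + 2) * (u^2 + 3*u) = u^3 + 5*u^2 + 6*u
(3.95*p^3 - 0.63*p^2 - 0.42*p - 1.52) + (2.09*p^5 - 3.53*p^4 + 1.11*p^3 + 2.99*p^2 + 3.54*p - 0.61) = 2.09*p^5 - 3.53*p^4 + 5.06*p^3 + 2.36*p^2 + 3.12*p - 2.13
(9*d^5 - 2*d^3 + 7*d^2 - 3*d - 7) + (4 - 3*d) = 9*d^5 - 2*d^3 + 7*d^2 - 6*d - 3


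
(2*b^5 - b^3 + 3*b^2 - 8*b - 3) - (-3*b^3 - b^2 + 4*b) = 2*b^5 + 2*b^3 + 4*b^2 - 12*b - 3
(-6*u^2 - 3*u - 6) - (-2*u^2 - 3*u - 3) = -4*u^2 - 3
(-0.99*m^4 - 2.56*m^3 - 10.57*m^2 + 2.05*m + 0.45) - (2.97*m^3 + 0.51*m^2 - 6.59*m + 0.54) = -0.99*m^4 - 5.53*m^3 - 11.08*m^2 + 8.64*m - 0.09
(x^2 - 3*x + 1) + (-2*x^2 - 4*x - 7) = -x^2 - 7*x - 6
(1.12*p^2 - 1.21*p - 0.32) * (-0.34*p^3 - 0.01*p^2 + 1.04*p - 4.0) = -0.3808*p^5 + 0.4002*p^4 + 1.2857*p^3 - 5.7352*p^2 + 4.5072*p + 1.28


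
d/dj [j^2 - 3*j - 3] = 2*j - 3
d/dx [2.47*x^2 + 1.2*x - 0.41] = 4.94*x + 1.2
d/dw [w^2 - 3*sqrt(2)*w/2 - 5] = 2*w - 3*sqrt(2)/2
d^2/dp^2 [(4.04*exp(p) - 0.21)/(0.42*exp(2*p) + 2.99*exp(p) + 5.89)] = (0.712656*exp(4*p) - 5.221608*exp(3*p) - 60.756066*exp(2*p) - 70.948273*exp(p) + 143.854415)*exp(p)/(0.074088*exp(6*p) + 1.582308*exp(5*p) + 14.381514*exp(4*p) + 71.110871*exp(3*p) + 201.683613*exp(2*p) + 311.188137*exp(p) + 204.336469)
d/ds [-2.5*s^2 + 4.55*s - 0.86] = 4.55 - 5.0*s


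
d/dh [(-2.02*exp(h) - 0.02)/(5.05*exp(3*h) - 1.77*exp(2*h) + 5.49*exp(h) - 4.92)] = (20.402*exp(3*h) - 3.2724*exp(2*h) - 0.0708000000000002*exp(h) + 10.0482)*exp(h)/(25.5025*exp(6*h) - 17.877*exp(5*h) + 58.5819*exp(4*h) - 69.1266*exp(3*h) + 47.5569*exp(2*h) - 54.0216*exp(h) + 24.2064)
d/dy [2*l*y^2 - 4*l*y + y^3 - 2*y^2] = 4*l*y - 4*l + 3*y^2 - 4*y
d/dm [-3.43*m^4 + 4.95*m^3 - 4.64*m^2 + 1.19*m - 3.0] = -13.72*m^3 + 14.85*m^2 - 9.28*m + 1.19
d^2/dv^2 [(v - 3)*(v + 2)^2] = 6*v + 2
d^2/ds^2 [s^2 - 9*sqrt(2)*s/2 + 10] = 2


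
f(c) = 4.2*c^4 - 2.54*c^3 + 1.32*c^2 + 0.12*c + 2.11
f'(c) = 16.8*c^3 - 7.62*c^2 + 2.64*c + 0.12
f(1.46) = 16.28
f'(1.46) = 40.02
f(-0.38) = 2.48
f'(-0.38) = -2.91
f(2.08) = 63.83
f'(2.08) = 123.83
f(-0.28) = 2.26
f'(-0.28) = -1.59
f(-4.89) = 2731.60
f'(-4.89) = -2159.43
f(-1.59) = 42.31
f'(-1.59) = -90.87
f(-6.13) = 6566.55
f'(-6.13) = -4172.22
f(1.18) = 8.06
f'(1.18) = 20.23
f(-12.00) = 91671.07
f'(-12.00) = -30159.24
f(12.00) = 82895.71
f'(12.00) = 27964.92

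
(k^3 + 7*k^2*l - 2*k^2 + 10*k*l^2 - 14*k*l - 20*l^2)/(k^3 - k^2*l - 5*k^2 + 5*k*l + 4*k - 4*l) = (k^3 + 7*k^2*l - 2*k^2 + 10*k*l^2 - 14*k*l - 20*l^2)/(k^3 - k^2*l - 5*k^2 + 5*k*l + 4*k - 4*l)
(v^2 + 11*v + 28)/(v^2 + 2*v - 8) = (v + 7)/(v - 2)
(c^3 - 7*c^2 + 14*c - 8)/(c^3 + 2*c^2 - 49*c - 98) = (c^3 - 7*c^2 + 14*c - 8)/(c^3 + 2*c^2 - 49*c - 98)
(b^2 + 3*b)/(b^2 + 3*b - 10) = b*(b + 3)/(b^2 + 3*b - 10)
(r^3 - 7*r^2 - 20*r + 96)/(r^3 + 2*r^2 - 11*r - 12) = (r - 8)/(r + 1)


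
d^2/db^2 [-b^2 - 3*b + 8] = -2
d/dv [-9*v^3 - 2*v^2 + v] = -27*v^2 - 4*v + 1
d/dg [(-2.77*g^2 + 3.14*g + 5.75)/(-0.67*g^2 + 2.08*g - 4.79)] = (-3.6578*g^2 + 34.2416*g - 27.0006)/(0.4489*g^4 - 2.7872*g^3 + 10.745*g^2 - 19.9264*g + 22.9441)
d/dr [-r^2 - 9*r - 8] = -2*r - 9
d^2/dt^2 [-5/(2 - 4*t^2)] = 10*(6*t^2 + 1)/(2*t^2 - 1)^3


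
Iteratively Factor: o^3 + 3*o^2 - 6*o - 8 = (o + 1)*(o^2 + 2*o - 8) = (o - 2)*(o + 1)*(o + 4)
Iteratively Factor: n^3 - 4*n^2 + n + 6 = (n - 2)*(n^2 - 2*n - 3) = (n - 3)*(n - 2)*(n + 1)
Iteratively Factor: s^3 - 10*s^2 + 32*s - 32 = (s - 2)*(s^2 - 8*s + 16) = (s - 4)*(s - 2)*(s - 4)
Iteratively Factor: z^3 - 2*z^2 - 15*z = (z - 5)*(z^2 + 3*z) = (z - 5)*(z + 3)*(z)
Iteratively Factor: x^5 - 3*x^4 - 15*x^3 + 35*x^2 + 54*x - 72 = (x - 4)*(x^4 + x^3 - 11*x^2 - 9*x + 18) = (x - 4)*(x + 2)*(x^3 - x^2 - 9*x + 9) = (x - 4)*(x + 2)*(x + 3)*(x^2 - 4*x + 3) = (x - 4)*(x - 1)*(x + 2)*(x + 3)*(x - 3)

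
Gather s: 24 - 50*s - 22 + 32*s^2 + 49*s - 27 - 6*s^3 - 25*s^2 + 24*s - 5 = -6*s^3 + 7*s^2 + 23*s - 30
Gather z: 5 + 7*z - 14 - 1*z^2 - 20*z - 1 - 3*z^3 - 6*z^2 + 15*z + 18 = -3*z^3 - 7*z^2 + 2*z + 8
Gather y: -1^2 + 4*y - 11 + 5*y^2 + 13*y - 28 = 5*y^2 + 17*y - 40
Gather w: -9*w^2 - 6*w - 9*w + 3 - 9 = -9*w^2 - 15*w - 6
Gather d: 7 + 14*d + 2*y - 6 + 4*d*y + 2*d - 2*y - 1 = d*(4*y + 16)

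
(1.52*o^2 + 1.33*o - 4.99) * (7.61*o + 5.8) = 11.5672*o^3 + 18.9373*o^2 - 30.2599*o - 28.942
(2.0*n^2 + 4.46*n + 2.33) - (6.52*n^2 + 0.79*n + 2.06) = -4.52*n^2 + 3.67*n + 0.27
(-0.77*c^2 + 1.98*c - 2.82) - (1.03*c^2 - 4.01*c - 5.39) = -1.8*c^2 + 5.99*c + 2.57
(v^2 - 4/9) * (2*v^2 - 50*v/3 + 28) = 2*v^4 - 50*v^3/3 + 244*v^2/9 + 200*v/27 - 112/9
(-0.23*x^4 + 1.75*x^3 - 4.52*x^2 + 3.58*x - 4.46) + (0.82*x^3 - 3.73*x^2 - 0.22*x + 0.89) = -0.23*x^4 + 2.57*x^3 - 8.25*x^2 + 3.36*x - 3.57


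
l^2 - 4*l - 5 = (l - 5)*(l + 1)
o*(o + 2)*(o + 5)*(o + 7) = o^4 + 14*o^3 + 59*o^2 + 70*o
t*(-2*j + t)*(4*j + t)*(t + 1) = -8*j^2*t^2 - 8*j^2*t + 2*j*t^3 + 2*j*t^2 + t^4 + t^3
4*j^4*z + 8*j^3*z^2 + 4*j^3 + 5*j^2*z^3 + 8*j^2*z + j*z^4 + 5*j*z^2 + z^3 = (j + z)*(2*j + z)^2*(j*z + 1)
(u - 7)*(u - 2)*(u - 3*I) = u^3 - 9*u^2 - 3*I*u^2 + 14*u + 27*I*u - 42*I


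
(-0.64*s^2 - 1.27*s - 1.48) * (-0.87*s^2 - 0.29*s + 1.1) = 0.5568*s^4 + 1.2905*s^3 + 0.9519*s^2 - 0.9678*s - 1.628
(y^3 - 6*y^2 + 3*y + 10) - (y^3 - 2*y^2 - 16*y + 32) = -4*y^2 + 19*y - 22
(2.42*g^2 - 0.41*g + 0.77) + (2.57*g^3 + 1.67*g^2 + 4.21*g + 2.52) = 2.57*g^3 + 4.09*g^2 + 3.8*g + 3.29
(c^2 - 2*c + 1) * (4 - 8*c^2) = -8*c^4 + 16*c^3 - 4*c^2 - 8*c + 4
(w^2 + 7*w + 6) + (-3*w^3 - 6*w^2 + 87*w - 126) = -3*w^3 - 5*w^2 + 94*w - 120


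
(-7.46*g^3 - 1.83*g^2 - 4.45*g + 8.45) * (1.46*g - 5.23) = -10.8916*g^4 + 36.344*g^3 + 3.0739*g^2 + 35.6105*g - 44.1935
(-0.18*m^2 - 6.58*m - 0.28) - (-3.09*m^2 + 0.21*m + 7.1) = 2.91*m^2 - 6.79*m - 7.38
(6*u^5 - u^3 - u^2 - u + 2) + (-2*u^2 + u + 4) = 6*u^5 - u^3 - 3*u^2 + 6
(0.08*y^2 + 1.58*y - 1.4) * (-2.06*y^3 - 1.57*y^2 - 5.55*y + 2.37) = -0.1648*y^5 - 3.3804*y^4 - 0.0406000000000005*y^3 - 6.3814*y^2 + 11.5146*y - 3.318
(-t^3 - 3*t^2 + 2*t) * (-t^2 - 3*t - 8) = t^5 + 6*t^4 + 15*t^3 + 18*t^2 - 16*t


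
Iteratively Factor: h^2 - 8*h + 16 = (h - 4)*(h - 4)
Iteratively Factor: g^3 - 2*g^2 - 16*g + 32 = (g + 4)*(g^2 - 6*g + 8) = (g - 4)*(g + 4)*(g - 2)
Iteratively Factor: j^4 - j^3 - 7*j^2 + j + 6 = (j + 2)*(j^3 - 3*j^2 - j + 3) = (j - 3)*(j + 2)*(j^2 - 1) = (j - 3)*(j - 1)*(j + 2)*(j + 1)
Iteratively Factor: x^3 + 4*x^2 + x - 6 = (x + 2)*(x^2 + 2*x - 3) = (x + 2)*(x + 3)*(x - 1)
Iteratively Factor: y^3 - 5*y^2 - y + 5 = (y - 1)*(y^2 - 4*y - 5) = (y - 1)*(y + 1)*(y - 5)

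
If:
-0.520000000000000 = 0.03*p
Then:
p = -17.33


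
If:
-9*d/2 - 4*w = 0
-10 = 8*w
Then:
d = 10/9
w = -5/4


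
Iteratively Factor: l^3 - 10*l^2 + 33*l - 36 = (l - 4)*(l^2 - 6*l + 9) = (l - 4)*(l - 3)*(l - 3)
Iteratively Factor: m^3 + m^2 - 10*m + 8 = (m + 4)*(m^2 - 3*m + 2) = (m - 2)*(m + 4)*(m - 1)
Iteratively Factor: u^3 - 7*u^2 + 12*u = (u)*(u^2 - 7*u + 12) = u*(u - 3)*(u - 4)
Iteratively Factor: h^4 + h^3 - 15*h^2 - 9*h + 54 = (h - 2)*(h^3 + 3*h^2 - 9*h - 27) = (h - 3)*(h - 2)*(h^2 + 6*h + 9) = (h - 3)*(h - 2)*(h + 3)*(h + 3)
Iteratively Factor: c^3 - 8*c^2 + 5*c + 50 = (c - 5)*(c^2 - 3*c - 10) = (c - 5)*(c + 2)*(c - 5)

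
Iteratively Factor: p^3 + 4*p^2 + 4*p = (p + 2)*(p^2 + 2*p) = p*(p + 2)*(p + 2)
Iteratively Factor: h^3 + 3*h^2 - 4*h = (h + 4)*(h^2 - h) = (h - 1)*(h + 4)*(h)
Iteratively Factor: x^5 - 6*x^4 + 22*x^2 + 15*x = (x)*(x^4 - 6*x^3 + 22*x + 15) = x*(x + 1)*(x^3 - 7*x^2 + 7*x + 15) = x*(x - 3)*(x + 1)*(x^2 - 4*x - 5) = x*(x - 3)*(x + 1)^2*(x - 5)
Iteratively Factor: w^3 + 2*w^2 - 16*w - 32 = (w + 2)*(w^2 - 16) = (w + 2)*(w + 4)*(w - 4)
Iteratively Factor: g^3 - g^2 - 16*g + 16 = (g - 4)*(g^2 + 3*g - 4) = (g - 4)*(g - 1)*(g + 4)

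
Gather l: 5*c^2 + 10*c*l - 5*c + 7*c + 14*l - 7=5*c^2 + 2*c + l*(10*c + 14) - 7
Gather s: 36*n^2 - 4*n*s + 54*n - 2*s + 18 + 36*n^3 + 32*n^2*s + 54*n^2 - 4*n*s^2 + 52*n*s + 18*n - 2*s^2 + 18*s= 36*n^3 + 90*n^2 + 72*n + s^2*(-4*n - 2) + s*(32*n^2 + 48*n + 16) + 18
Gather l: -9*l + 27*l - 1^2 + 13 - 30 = 18*l - 18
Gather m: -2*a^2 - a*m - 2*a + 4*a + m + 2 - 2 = -2*a^2 + 2*a + m*(1 - a)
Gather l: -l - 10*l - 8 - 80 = -11*l - 88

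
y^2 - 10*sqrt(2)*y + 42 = (y - 7*sqrt(2))*(y - 3*sqrt(2))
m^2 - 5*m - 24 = (m - 8)*(m + 3)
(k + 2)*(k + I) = k^2 + 2*k + I*k + 2*I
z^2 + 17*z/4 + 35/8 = (z + 7/4)*(z + 5/2)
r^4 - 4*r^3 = r^3*(r - 4)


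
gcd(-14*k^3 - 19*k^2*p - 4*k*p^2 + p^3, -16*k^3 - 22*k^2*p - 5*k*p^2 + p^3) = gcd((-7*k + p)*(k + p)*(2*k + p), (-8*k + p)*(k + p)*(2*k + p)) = 2*k^2 + 3*k*p + p^2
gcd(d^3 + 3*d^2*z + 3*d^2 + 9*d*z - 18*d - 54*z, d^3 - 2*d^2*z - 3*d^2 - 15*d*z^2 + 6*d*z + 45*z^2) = d^2 + 3*d*z - 3*d - 9*z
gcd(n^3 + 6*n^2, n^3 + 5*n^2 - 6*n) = n^2 + 6*n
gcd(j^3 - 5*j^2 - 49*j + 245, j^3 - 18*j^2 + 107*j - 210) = j^2 - 12*j + 35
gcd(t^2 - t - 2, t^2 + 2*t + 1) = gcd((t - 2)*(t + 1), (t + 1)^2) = t + 1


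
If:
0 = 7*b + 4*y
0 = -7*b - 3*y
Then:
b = 0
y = 0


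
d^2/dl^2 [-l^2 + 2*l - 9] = -2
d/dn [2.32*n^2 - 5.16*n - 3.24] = 4.64*n - 5.16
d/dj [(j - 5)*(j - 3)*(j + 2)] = 3*j^2 - 12*j - 1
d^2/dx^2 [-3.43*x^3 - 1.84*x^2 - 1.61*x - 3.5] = -20.58*x - 3.68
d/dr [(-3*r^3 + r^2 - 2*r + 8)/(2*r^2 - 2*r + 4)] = (-3*r^4 + 6*r^3 - 17*r^2 - 12*r + 4)/(2*(r^4 - 2*r^3 + 5*r^2 - 4*r + 4))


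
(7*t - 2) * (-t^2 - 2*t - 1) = -7*t^3 - 12*t^2 - 3*t + 2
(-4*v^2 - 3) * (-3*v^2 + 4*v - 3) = 12*v^4 - 16*v^3 + 21*v^2 - 12*v + 9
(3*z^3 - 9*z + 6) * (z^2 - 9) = 3*z^5 - 36*z^3 + 6*z^2 + 81*z - 54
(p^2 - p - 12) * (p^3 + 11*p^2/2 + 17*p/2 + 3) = p^5 + 9*p^4/2 - 9*p^3 - 143*p^2/2 - 105*p - 36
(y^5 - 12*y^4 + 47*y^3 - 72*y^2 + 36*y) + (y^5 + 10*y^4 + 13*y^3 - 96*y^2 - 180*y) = 2*y^5 - 2*y^4 + 60*y^3 - 168*y^2 - 144*y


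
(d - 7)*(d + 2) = d^2 - 5*d - 14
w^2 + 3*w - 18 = (w - 3)*(w + 6)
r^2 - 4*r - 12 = (r - 6)*(r + 2)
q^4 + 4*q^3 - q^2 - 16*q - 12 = (q - 2)*(q + 1)*(q + 2)*(q + 3)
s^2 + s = s*(s + 1)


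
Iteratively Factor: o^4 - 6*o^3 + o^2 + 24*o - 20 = (o - 2)*(o^3 - 4*o^2 - 7*o + 10) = (o - 5)*(o - 2)*(o^2 + o - 2) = (o - 5)*(o - 2)*(o - 1)*(o + 2)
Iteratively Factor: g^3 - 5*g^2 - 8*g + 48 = (g - 4)*(g^2 - g - 12) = (g - 4)*(g + 3)*(g - 4)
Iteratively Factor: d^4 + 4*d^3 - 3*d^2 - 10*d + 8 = (d + 4)*(d^3 - 3*d + 2) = (d + 2)*(d + 4)*(d^2 - 2*d + 1) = (d - 1)*(d + 2)*(d + 4)*(d - 1)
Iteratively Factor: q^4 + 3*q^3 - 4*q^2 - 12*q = (q - 2)*(q^3 + 5*q^2 + 6*q) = (q - 2)*(q + 3)*(q^2 + 2*q) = (q - 2)*(q + 2)*(q + 3)*(q)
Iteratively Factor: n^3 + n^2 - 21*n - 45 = (n + 3)*(n^2 - 2*n - 15) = (n - 5)*(n + 3)*(n + 3)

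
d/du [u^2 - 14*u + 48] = 2*u - 14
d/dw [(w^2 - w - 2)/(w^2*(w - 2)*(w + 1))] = -2/w^3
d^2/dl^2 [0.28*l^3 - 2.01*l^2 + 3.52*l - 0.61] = 1.68*l - 4.02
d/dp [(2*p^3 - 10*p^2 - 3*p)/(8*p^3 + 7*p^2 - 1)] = (94*p^4 + 48*p^3 + 15*p^2 + 20*p + 3)/(64*p^6 + 112*p^5 + 49*p^4 - 16*p^3 - 14*p^2 + 1)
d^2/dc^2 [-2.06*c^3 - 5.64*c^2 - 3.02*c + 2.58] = -12.36*c - 11.28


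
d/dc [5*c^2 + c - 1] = 10*c + 1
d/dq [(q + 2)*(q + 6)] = 2*q + 8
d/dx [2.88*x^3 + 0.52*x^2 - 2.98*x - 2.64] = 8.64*x^2 + 1.04*x - 2.98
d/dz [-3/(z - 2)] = 3/(z - 2)^2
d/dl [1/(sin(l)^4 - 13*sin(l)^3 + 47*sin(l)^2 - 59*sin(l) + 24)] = (35*sin(l) + 4*cos(l)^2 - 63)*cos(l)/((sin(l) - 8)^2*(sin(l) - 3)^2*(sin(l) - 1)^3)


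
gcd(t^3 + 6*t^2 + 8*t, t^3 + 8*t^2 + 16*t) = t^2 + 4*t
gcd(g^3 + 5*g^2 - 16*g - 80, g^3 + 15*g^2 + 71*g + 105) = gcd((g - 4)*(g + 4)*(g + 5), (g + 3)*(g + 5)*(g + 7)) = g + 5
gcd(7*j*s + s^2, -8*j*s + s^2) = s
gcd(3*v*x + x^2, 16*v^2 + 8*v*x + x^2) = 1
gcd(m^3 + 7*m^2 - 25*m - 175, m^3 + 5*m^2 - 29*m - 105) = m^2 + 2*m - 35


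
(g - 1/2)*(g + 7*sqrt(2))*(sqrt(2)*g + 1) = sqrt(2)*g^3 - sqrt(2)*g^2/2 + 15*g^2 - 15*g/2 + 7*sqrt(2)*g - 7*sqrt(2)/2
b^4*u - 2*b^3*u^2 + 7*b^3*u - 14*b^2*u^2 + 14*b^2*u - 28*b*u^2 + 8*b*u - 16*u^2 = (b + 2)*(b + 4)*(b - 2*u)*(b*u + u)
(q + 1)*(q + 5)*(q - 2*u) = q^3 - 2*q^2*u + 6*q^2 - 12*q*u + 5*q - 10*u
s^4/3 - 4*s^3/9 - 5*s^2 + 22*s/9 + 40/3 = (s/3 + 1)*(s - 4)*(s - 2)*(s + 5/3)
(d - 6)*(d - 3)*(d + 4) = d^3 - 5*d^2 - 18*d + 72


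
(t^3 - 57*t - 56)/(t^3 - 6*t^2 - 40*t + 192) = (t^2 + 8*t + 7)/(t^2 + 2*t - 24)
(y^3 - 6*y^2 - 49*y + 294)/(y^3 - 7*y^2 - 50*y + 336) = (y - 7)/(y - 8)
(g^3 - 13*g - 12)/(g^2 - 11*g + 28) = (g^2 + 4*g + 3)/(g - 7)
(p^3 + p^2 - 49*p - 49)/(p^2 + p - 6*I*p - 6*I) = (p^2 - 49)/(p - 6*I)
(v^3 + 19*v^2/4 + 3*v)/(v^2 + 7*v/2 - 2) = v*(4*v + 3)/(2*(2*v - 1))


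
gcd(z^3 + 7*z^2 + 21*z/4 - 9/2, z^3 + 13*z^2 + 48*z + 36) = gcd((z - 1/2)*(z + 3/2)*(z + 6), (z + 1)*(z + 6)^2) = z + 6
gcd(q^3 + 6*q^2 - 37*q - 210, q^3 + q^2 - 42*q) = q^2 + q - 42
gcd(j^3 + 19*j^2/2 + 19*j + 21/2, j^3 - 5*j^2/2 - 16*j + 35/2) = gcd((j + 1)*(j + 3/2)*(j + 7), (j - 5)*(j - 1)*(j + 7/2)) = 1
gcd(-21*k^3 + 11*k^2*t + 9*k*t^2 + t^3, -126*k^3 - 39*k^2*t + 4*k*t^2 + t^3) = 21*k^2 + 10*k*t + t^2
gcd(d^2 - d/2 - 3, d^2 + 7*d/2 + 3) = d + 3/2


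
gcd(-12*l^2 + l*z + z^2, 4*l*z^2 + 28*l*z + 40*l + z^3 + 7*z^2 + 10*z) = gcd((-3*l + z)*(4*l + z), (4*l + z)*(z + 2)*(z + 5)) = 4*l + z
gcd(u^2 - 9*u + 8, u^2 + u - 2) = u - 1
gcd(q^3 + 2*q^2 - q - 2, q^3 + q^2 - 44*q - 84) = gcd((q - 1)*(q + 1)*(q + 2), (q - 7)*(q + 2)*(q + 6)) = q + 2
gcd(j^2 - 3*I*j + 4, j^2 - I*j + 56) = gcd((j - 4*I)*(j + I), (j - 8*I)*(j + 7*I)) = 1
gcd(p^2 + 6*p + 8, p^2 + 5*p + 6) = p + 2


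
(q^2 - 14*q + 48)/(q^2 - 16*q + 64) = (q - 6)/(q - 8)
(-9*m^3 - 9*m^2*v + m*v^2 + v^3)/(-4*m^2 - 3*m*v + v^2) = (-9*m^2 + v^2)/(-4*m + v)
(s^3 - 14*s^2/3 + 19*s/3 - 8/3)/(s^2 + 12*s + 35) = (3*s^3 - 14*s^2 + 19*s - 8)/(3*(s^2 + 12*s + 35))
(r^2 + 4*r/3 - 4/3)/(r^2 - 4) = (r - 2/3)/(r - 2)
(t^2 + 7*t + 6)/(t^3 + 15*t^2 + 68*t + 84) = (t + 1)/(t^2 + 9*t + 14)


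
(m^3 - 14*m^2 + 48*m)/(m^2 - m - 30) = m*(m - 8)/(m + 5)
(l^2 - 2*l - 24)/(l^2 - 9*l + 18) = (l + 4)/(l - 3)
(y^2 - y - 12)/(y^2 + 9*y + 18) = (y - 4)/(y + 6)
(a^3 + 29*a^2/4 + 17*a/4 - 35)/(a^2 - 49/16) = 4*(a^2 + 9*a + 20)/(4*a + 7)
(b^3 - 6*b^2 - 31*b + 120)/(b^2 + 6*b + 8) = (b^3 - 6*b^2 - 31*b + 120)/(b^2 + 6*b + 8)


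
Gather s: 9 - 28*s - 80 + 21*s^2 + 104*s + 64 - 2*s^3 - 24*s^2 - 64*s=-2*s^3 - 3*s^2 + 12*s - 7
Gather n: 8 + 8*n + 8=8*n + 16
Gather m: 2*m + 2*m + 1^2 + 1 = 4*m + 2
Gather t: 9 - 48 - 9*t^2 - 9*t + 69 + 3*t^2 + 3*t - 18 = -6*t^2 - 6*t + 12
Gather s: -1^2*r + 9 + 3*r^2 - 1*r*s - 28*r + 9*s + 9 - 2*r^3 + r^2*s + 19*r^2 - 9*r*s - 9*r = -2*r^3 + 22*r^2 - 38*r + s*(r^2 - 10*r + 9) + 18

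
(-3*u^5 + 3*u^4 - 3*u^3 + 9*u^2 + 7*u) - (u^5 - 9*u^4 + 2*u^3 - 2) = -4*u^5 + 12*u^4 - 5*u^3 + 9*u^2 + 7*u + 2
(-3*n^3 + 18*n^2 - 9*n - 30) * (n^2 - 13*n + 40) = -3*n^5 + 57*n^4 - 363*n^3 + 807*n^2 + 30*n - 1200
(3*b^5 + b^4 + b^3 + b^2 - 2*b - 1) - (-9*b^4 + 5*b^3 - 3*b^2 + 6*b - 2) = 3*b^5 + 10*b^4 - 4*b^3 + 4*b^2 - 8*b + 1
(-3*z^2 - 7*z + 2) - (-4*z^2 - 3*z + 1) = z^2 - 4*z + 1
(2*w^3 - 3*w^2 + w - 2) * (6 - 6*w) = -12*w^4 + 30*w^3 - 24*w^2 + 18*w - 12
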